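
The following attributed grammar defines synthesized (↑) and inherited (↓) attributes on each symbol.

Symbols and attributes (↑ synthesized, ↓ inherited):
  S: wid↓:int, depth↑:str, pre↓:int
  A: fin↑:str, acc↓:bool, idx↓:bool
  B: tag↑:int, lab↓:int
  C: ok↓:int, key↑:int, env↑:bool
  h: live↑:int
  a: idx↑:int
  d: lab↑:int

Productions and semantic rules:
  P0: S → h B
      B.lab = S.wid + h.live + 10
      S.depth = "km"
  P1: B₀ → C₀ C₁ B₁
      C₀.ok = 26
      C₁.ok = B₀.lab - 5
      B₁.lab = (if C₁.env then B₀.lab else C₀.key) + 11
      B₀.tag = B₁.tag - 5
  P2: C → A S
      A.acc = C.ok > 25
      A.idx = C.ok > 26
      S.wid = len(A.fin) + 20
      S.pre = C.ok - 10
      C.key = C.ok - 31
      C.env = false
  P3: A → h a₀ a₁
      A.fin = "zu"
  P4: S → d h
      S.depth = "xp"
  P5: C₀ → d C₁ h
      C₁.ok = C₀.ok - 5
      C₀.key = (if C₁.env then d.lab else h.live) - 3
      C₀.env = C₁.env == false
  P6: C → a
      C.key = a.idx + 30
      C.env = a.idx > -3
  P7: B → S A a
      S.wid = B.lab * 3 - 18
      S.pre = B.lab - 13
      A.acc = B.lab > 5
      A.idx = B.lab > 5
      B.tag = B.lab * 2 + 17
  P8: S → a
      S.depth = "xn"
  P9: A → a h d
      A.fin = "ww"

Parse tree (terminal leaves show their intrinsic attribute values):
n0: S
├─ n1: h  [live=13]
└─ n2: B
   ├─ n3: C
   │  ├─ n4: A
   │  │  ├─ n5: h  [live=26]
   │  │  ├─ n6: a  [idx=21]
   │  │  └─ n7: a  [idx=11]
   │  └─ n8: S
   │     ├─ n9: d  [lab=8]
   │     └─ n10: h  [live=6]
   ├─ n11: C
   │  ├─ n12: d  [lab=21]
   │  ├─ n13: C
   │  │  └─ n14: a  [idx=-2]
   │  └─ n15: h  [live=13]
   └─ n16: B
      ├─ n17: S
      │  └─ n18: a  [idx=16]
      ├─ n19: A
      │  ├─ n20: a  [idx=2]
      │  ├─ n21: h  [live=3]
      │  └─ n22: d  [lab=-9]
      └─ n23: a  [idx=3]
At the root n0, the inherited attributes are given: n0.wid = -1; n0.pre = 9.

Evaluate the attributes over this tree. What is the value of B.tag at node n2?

1. n0.wid = -1  [given at root]
2. n0.pre = 9  [given at root]
3. n1.live = 13  [terminal]
4. n2.lab = 22  [S.wid + h.live + 10]
5. n3.ok = 26  [26]
6. n4.acc = true  [C.ok > 25]
7. n4.idx = false  [C.ok > 26]
8. n5.live = 26  [terminal]
9. n6.idx = 21  [terminal]
10. n7.idx = 11  [terminal]
11. n4.fin = "zu"  ["zu"]
12. n8.wid = 22  [len(A.fin) + 20]
13. n8.pre = 16  [C.ok - 10]
14. n9.lab = 8  [terminal]
15. n10.live = 6  [terminal]
16. n8.depth = "xp"  ["xp"]
17. n3.key = -5  [C.ok - 31]
18. n3.env = false  [false]
19. n11.ok = 17  [B₀.lab - 5]
20. n12.lab = 21  [terminal]
21. n13.ok = 12  [C₀.ok - 5]
22. n14.idx = -2  [terminal]
23. n13.key = 28  [a.idx + 30]
24. n13.env = true  [a.idx > -3]
25. n15.live = 13  [terminal]
26. n11.key = 18  [(if C₁.env then d.lab else h.live) - 3]
27. n11.env = false  [C₁.env == false]
28. n16.lab = 6  [(if C₁.env then B₀.lab else C₀.key) + 11]
29. n17.wid = 0  [B.lab * 3 - 18]
30. n17.pre = -7  [B.lab - 13]
31. n18.idx = 16  [terminal]
32. n17.depth = "xn"  ["xn"]
33. n19.acc = true  [B.lab > 5]
34. n19.idx = true  [B.lab > 5]
35. n20.idx = 2  [terminal]
36. n21.live = 3  [terminal]
37. n22.lab = -9  [terminal]
38. n19.fin = "ww"  ["ww"]
39. n23.idx = 3  [terminal]
40. n16.tag = 29  [B.lab * 2 + 17]
41. n2.tag = 24  [B₁.tag - 5]
42. n0.depth = "km"  ["km"]

24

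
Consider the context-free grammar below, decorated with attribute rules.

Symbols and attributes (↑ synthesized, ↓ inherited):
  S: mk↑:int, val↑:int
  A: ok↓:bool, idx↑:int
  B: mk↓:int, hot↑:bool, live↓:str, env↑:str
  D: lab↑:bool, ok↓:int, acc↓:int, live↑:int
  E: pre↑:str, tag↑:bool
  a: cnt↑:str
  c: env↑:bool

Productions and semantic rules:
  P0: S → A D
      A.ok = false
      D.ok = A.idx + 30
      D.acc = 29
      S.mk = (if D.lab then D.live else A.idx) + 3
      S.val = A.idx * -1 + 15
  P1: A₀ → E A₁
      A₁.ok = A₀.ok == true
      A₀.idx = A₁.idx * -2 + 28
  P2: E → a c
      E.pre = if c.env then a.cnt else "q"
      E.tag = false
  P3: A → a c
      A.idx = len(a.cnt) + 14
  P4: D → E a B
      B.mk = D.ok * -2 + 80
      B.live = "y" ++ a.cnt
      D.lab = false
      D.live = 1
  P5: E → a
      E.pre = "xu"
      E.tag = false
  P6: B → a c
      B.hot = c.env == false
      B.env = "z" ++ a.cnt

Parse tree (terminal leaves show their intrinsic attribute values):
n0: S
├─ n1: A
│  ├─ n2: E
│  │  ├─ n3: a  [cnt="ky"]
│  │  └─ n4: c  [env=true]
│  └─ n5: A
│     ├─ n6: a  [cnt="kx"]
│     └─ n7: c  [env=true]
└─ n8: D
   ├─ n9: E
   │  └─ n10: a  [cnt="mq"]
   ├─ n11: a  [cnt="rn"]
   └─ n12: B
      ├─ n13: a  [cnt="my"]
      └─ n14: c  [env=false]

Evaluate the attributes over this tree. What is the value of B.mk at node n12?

28

1. n1.ok = false  [false]
2. n3.cnt = "ky"  [terminal]
3. n4.env = true  [terminal]
4. n2.pre = "ky"  [if c.env then a.cnt else "q"]
5. n2.tag = false  [false]
6. n5.ok = false  [A₀.ok == true]
7. n6.cnt = "kx"  [terminal]
8. n7.env = true  [terminal]
9. n5.idx = 16  [len(a.cnt) + 14]
10. n1.idx = -4  [A₁.idx * -2 + 28]
11. n8.ok = 26  [A.idx + 30]
12. n8.acc = 29  [29]
13. n10.cnt = "mq"  [terminal]
14. n9.pre = "xu"  ["xu"]
15. n9.tag = false  [false]
16. n11.cnt = "rn"  [terminal]
17. n12.mk = 28  [D.ok * -2 + 80]
18. n12.live = "yrn"  ["y" ++ a.cnt]
19. n13.cnt = "my"  [terminal]
20. n14.env = false  [terminal]
21. n12.hot = true  [c.env == false]
22. n12.env = "zmy"  ["z" ++ a.cnt]
23. n8.lab = false  [false]
24. n8.live = 1  [1]
25. n0.mk = -1  [(if D.lab then D.live else A.idx) + 3]
26. n0.val = 19  [A.idx * -1 + 15]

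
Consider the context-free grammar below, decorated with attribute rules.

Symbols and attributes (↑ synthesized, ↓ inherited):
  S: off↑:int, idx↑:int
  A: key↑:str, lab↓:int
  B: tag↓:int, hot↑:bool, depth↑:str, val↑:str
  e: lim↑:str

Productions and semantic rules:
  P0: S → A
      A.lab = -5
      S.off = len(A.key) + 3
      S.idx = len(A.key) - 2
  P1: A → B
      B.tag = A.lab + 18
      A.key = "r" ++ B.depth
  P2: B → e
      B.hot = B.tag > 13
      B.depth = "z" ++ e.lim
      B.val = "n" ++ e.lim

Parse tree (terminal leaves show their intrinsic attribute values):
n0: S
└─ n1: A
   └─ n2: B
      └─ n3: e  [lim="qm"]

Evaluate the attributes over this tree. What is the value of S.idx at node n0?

2

1. n1.lab = -5  [-5]
2. n2.tag = 13  [A.lab + 18]
3. n3.lim = "qm"  [terminal]
4. n2.hot = false  [B.tag > 13]
5. n2.depth = "zqm"  ["z" ++ e.lim]
6. n2.val = "nqm"  ["n" ++ e.lim]
7. n1.key = "rzqm"  ["r" ++ B.depth]
8. n0.off = 7  [len(A.key) + 3]
9. n0.idx = 2  [len(A.key) - 2]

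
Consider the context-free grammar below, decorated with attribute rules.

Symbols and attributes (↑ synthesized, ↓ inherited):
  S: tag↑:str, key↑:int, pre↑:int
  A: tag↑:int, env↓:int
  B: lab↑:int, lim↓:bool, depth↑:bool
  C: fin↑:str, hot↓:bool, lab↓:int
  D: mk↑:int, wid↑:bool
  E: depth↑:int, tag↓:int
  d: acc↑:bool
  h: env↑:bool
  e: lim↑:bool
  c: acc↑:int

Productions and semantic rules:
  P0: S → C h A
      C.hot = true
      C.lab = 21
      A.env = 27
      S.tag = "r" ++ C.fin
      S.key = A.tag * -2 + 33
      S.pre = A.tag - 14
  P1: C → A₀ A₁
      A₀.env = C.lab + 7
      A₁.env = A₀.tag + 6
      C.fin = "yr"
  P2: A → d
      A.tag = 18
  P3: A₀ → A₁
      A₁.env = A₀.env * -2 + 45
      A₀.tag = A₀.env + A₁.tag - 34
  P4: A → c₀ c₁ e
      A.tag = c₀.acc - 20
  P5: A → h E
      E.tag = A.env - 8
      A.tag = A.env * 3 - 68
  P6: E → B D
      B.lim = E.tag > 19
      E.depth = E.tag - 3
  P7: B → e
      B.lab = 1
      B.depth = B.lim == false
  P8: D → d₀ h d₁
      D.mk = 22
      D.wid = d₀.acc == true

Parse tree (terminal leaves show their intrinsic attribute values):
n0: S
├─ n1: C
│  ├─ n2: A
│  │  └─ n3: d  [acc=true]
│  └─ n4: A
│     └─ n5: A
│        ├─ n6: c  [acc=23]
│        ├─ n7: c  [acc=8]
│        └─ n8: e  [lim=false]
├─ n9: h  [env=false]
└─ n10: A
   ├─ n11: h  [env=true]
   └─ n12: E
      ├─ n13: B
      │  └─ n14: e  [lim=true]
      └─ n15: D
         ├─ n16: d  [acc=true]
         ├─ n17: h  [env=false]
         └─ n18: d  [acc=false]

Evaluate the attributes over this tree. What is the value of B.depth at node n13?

1. n1.hot = true  [true]
2. n1.lab = 21  [21]
3. n2.env = 28  [C.lab + 7]
4. n3.acc = true  [terminal]
5. n2.tag = 18  [18]
6. n4.env = 24  [A₀.tag + 6]
7. n5.env = -3  [A₀.env * -2 + 45]
8. n6.acc = 23  [terminal]
9. n7.acc = 8  [terminal]
10. n8.lim = false  [terminal]
11. n5.tag = 3  [c₀.acc - 20]
12. n4.tag = -7  [A₀.env + A₁.tag - 34]
13. n1.fin = "yr"  ["yr"]
14. n9.env = false  [terminal]
15. n10.env = 27  [27]
16. n11.env = true  [terminal]
17. n12.tag = 19  [A.env - 8]
18. n13.lim = false  [E.tag > 19]
19. n14.lim = true  [terminal]
20. n13.lab = 1  [1]
21. n13.depth = true  [B.lim == false]
22. n16.acc = true  [terminal]
23. n17.env = false  [terminal]
24. n18.acc = false  [terminal]
25. n15.mk = 22  [22]
26. n15.wid = true  [d₀.acc == true]
27. n12.depth = 16  [E.tag - 3]
28. n10.tag = 13  [A.env * 3 - 68]
29. n0.tag = "ryr"  ["r" ++ C.fin]
30. n0.key = 7  [A.tag * -2 + 33]
31. n0.pre = -1  [A.tag - 14]

true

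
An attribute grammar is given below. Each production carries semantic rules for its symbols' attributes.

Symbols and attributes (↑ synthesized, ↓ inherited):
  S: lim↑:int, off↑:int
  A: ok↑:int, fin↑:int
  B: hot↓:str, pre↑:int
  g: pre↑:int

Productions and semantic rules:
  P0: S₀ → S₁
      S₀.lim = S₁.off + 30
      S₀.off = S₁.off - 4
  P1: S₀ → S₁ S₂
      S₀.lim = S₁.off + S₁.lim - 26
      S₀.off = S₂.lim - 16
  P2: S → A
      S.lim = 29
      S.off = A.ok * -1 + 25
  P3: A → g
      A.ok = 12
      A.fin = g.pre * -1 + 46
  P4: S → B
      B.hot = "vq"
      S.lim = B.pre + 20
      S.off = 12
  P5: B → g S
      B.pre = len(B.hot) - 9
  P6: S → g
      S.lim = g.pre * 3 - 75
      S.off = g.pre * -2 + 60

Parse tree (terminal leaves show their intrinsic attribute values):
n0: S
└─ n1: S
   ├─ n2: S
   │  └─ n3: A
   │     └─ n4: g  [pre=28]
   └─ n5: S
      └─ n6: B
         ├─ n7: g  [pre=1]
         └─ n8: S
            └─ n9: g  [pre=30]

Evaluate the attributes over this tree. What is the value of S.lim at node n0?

27

1. n4.pre = 28  [terminal]
2. n3.ok = 12  [12]
3. n3.fin = 18  [g.pre * -1 + 46]
4. n2.lim = 29  [29]
5. n2.off = 13  [A.ok * -1 + 25]
6. n6.hot = "vq"  ["vq"]
7. n7.pre = 1  [terminal]
8. n9.pre = 30  [terminal]
9. n8.lim = 15  [g.pre * 3 - 75]
10. n8.off = 0  [g.pre * -2 + 60]
11. n6.pre = -7  [len(B.hot) - 9]
12. n5.lim = 13  [B.pre + 20]
13. n5.off = 12  [12]
14. n1.lim = 16  [S₁.off + S₁.lim - 26]
15. n1.off = -3  [S₂.lim - 16]
16. n0.lim = 27  [S₁.off + 30]
17. n0.off = -7  [S₁.off - 4]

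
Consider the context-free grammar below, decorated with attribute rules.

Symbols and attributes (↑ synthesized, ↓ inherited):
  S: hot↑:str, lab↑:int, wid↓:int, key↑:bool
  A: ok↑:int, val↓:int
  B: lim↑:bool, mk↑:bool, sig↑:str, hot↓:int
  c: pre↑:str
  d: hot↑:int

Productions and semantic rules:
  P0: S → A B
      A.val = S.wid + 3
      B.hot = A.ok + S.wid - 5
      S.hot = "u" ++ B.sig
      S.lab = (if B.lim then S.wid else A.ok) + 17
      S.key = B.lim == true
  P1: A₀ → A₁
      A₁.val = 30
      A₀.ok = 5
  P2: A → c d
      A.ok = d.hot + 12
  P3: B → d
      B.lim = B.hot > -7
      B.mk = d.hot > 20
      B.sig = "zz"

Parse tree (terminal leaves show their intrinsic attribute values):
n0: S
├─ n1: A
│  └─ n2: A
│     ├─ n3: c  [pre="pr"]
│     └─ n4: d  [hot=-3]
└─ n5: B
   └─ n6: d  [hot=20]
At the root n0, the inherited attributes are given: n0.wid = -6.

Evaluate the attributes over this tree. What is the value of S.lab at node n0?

11

1. n0.wid = -6  [given at root]
2. n1.val = -3  [S.wid + 3]
3. n2.val = 30  [30]
4. n3.pre = "pr"  [terminal]
5. n4.hot = -3  [terminal]
6. n2.ok = 9  [d.hot + 12]
7. n1.ok = 5  [5]
8. n5.hot = -6  [A.ok + S.wid - 5]
9. n6.hot = 20  [terminal]
10. n5.lim = true  [B.hot > -7]
11. n5.mk = false  [d.hot > 20]
12. n5.sig = "zz"  ["zz"]
13. n0.hot = "uzz"  ["u" ++ B.sig]
14. n0.lab = 11  [(if B.lim then S.wid else A.ok) + 17]
15. n0.key = true  [B.lim == true]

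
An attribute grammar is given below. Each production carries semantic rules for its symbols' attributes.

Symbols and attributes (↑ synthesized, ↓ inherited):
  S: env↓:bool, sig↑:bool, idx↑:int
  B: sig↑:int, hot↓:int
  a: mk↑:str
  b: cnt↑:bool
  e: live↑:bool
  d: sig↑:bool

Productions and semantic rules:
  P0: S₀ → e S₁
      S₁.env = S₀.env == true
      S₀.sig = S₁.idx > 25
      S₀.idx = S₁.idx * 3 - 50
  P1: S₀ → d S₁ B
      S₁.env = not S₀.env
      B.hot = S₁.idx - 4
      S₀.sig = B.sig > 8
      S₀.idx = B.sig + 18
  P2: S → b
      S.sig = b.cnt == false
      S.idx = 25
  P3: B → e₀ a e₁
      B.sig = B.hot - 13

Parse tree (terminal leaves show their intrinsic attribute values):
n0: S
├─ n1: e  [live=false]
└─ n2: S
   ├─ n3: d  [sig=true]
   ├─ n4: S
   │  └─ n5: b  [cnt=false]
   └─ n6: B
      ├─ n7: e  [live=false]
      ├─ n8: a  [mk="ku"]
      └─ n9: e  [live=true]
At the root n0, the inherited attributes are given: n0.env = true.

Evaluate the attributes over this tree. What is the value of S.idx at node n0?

1. n0.env = true  [given at root]
2. n1.live = false  [terminal]
3. n2.env = true  [S₀.env == true]
4. n3.sig = true  [terminal]
5. n4.env = false  [not S₀.env]
6. n5.cnt = false  [terminal]
7. n4.sig = true  [b.cnt == false]
8. n4.idx = 25  [25]
9. n6.hot = 21  [S₁.idx - 4]
10. n7.live = false  [terminal]
11. n8.mk = "ku"  [terminal]
12. n9.live = true  [terminal]
13. n6.sig = 8  [B.hot - 13]
14. n2.sig = false  [B.sig > 8]
15. n2.idx = 26  [B.sig + 18]
16. n0.sig = true  [S₁.idx > 25]
17. n0.idx = 28  [S₁.idx * 3 - 50]

28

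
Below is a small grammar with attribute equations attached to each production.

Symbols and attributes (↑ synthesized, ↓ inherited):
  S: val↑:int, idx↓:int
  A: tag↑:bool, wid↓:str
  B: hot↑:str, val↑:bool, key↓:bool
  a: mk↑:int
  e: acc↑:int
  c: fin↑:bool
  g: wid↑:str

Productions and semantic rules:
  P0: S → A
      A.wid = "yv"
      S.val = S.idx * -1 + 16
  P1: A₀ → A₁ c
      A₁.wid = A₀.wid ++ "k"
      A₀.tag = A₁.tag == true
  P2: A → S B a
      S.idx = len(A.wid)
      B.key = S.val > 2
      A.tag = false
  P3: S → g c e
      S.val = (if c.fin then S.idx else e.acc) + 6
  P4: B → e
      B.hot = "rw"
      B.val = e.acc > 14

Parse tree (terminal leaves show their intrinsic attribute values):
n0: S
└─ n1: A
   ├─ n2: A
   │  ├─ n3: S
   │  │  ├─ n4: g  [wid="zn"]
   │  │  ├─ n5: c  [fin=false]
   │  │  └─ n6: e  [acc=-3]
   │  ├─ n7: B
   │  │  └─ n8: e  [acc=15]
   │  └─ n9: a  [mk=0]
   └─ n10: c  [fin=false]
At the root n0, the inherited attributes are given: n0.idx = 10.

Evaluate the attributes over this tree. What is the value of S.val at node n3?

1. n0.idx = 10  [given at root]
2. n1.wid = "yv"  ["yv"]
3. n2.wid = "yvk"  [A₀.wid ++ "k"]
4. n3.idx = 3  [len(A.wid)]
5. n4.wid = "zn"  [terminal]
6. n5.fin = false  [terminal]
7. n6.acc = -3  [terminal]
8. n3.val = 3  [(if c.fin then S.idx else e.acc) + 6]
9. n7.key = true  [S.val > 2]
10. n8.acc = 15  [terminal]
11. n7.hot = "rw"  ["rw"]
12. n7.val = true  [e.acc > 14]
13. n9.mk = 0  [terminal]
14. n2.tag = false  [false]
15. n10.fin = false  [terminal]
16. n1.tag = false  [A₁.tag == true]
17. n0.val = 6  [S.idx * -1 + 16]

3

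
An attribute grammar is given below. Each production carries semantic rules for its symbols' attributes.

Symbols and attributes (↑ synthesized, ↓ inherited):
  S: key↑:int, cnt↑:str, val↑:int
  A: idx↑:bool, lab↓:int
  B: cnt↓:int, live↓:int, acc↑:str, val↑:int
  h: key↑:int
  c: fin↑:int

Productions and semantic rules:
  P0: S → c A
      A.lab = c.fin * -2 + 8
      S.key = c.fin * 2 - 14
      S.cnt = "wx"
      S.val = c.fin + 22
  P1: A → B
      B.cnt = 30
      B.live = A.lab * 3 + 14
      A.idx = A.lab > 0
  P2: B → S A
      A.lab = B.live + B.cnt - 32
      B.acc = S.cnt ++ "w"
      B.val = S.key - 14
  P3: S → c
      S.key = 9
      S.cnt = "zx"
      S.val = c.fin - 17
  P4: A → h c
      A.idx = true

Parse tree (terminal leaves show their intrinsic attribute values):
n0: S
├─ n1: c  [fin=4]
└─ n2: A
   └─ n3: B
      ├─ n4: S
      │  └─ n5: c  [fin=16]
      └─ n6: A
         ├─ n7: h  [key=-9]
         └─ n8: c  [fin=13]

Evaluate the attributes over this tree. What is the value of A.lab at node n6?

1. n1.fin = 4  [terminal]
2. n2.lab = 0  [c.fin * -2 + 8]
3. n3.cnt = 30  [30]
4. n3.live = 14  [A.lab * 3 + 14]
5. n5.fin = 16  [terminal]
6. n4.key = 9  [9]
7. n4.cnt = "zx"  ["zx"]
8. n4.val = -1  [c.fin - 17]
9. n6.lab = 12  [B.live + B.cnt - 32]
10. n7.key = -9  [terminal]
11. n8.fin = 13  [terminal]
12. n6.idx = true  [true]
13. n3.acc = "zxw"  [S.cnt ++ "w"]
14. n3.val = -5  [S.key - 14]
15. n2.idx = false  [A.lab > 0]
16. n0.key = -6  [c.fin * 2 - 14]
17. n0.cnt = "wx"  ["wx"]
18. n0.val = 26  [c.fin + 22]

12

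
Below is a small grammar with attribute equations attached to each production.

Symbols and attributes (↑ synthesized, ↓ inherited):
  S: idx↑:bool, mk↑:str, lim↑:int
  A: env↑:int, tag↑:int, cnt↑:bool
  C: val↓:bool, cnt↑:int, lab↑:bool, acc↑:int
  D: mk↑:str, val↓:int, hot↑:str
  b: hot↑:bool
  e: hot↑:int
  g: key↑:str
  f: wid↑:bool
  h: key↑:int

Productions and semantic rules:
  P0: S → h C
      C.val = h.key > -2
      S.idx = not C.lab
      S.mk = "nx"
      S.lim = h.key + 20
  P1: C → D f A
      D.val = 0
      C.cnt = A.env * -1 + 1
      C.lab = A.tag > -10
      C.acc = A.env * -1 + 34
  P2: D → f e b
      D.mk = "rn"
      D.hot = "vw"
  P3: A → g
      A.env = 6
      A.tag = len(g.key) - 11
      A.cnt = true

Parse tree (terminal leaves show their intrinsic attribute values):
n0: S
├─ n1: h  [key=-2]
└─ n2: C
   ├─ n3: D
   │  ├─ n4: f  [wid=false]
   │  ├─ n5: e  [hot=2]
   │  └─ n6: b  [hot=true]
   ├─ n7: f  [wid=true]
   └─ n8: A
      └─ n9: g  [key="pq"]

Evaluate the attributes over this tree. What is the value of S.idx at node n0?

1. n1.key = -2  [terminal]
2. n2.val = false  [h.key > -2]
3. n3.val = 0  [0]
4. n4.wid = false  [terminal]
5. n5.hot = 2  [terminal]
6. n6.hot = true  [terminal]
7. n3.mk = "rn"  ["rn"]
8. n3.hot = "vw"  ["vw"]
9. n7.wid = true  [terminal]
10. n9.key = "pq"  [terminal]
11. n8.env = 6  [6]
12. n8.tag = -9  [len(g.key) - 11]
13. n8.cnt = true  [true]
14. n2.cnt = -5  [A.env * -1 + 1]
15. n2.lab = true  [A.tag > -10]
16. n2.acc = 28  [A.env * -1 + 34]
17. n0.idx = false  [not C.lab]
18. n0.mk = "nx"  ["nx"]
19. n0.lim = 18  [h.key + 20]

false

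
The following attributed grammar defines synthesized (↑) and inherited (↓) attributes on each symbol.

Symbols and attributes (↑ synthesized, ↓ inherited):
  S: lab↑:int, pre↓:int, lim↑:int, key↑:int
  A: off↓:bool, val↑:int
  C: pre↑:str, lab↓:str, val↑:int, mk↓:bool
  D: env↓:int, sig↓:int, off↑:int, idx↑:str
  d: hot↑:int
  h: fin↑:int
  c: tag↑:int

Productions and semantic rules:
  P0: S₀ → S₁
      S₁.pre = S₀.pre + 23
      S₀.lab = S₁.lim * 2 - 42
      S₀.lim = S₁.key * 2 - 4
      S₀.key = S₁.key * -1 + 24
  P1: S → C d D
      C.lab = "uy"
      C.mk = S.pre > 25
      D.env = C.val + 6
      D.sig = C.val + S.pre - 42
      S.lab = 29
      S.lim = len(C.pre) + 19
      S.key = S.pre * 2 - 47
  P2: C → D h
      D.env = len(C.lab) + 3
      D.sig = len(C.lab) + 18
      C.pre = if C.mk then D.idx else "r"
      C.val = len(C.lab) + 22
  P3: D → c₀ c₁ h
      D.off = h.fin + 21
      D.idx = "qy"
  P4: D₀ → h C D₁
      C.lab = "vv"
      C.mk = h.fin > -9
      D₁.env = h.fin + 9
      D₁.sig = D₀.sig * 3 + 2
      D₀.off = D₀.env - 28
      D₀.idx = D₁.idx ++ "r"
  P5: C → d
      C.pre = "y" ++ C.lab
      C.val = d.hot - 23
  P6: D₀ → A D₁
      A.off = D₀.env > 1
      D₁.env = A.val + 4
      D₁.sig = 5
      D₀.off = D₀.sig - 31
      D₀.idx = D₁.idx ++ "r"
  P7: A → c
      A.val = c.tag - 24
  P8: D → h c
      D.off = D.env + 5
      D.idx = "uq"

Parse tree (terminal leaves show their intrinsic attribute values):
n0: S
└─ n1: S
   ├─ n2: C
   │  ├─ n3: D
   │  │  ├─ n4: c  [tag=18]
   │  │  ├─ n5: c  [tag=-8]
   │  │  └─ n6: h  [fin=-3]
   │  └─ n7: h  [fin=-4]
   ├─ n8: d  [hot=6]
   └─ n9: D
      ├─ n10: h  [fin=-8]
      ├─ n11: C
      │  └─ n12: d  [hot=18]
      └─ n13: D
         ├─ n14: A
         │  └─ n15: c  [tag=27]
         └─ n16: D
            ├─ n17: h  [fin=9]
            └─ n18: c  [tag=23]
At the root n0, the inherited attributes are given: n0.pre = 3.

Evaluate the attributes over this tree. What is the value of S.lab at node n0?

1. n0.pre = 3  [given at root]
2. n1.pre = 26  [S₀.pre + 23]
3. n2.lab = "uy"  ["uy"]
4. n2.mk = true  [S.pre > 25]
5. n3.env = 5  [len(C.lab) + 3]
6. n3.sig = 20  [len(C.lab) + 18]
7. n4.tag = 18  [terminal]
8. n5.tag = -8  [terminal]
9. n6.fin = -3  [terminal]
10. n3.off = 18  [h.fin + 21]
11. n3.idx = "qy"  ["qy"]
12. n7.fin = -4  [terminal]
13. n2.pre = "qy"  [if C.mk then D.idx else "r"]
14. n2.val = 24  [len(C.lab) + 22]
15. n8.hot = 6  [terminal]
16. n9.env = 30  [C.val + 6]
17. n9.sig = 8  [C.val + S.pre - 42]
18. n10.fin = -8  [terminal]
19. n11.lab = "vv"  ["vv"]
20. n11.mk = true  [h.fin > -9]
21. n12.hot = 18  [terminal]
22. n11.pre = "yvv"  ["y" ++ C.lab]
23. n11.val = -5  [d.hot - 23]
24. n13.env = 1  [h.fin + 9]
25. n13.sig = 26  [D₀.sig * 3 + 2]
26. n14.off = false  [D₀.env > 1]
27. n15.tag = 27  [terminal]
28. n14.val = 3  [c.tag - 24]
29. n16.env = 7  [A.val + 4]
30. n16.sig = 5  [5]
31. n17.fin = 9  [terminal]
32. n18.tag = 23  [terminal]
33. n16.off = 12  [D.env + 5]
34. n16.idx = "uq"  ["uq"]
35. n13.off = -5  [D₀.sig - 31]
36. n13.idx = "uqr"  [D₁.idx ++ "r"]
37. n9.off = 2  [D₀.env - 28]
38. n9.idx = "uqrr"  [D₁.idx ++ "r"]
39. n1.lab = 29  [29]
40. n1.lim = 21  [len(C.pre) + 19]
41. n1.key = 5  [S.pre * 2 - 47]
42. n0.lab = 0  [S₁.lim * 2 - 42]
43. n0.lim = 6  [S₁.key * 2 - 4]
44. n0.key = 19  [S₁.key * -1 + 24]

0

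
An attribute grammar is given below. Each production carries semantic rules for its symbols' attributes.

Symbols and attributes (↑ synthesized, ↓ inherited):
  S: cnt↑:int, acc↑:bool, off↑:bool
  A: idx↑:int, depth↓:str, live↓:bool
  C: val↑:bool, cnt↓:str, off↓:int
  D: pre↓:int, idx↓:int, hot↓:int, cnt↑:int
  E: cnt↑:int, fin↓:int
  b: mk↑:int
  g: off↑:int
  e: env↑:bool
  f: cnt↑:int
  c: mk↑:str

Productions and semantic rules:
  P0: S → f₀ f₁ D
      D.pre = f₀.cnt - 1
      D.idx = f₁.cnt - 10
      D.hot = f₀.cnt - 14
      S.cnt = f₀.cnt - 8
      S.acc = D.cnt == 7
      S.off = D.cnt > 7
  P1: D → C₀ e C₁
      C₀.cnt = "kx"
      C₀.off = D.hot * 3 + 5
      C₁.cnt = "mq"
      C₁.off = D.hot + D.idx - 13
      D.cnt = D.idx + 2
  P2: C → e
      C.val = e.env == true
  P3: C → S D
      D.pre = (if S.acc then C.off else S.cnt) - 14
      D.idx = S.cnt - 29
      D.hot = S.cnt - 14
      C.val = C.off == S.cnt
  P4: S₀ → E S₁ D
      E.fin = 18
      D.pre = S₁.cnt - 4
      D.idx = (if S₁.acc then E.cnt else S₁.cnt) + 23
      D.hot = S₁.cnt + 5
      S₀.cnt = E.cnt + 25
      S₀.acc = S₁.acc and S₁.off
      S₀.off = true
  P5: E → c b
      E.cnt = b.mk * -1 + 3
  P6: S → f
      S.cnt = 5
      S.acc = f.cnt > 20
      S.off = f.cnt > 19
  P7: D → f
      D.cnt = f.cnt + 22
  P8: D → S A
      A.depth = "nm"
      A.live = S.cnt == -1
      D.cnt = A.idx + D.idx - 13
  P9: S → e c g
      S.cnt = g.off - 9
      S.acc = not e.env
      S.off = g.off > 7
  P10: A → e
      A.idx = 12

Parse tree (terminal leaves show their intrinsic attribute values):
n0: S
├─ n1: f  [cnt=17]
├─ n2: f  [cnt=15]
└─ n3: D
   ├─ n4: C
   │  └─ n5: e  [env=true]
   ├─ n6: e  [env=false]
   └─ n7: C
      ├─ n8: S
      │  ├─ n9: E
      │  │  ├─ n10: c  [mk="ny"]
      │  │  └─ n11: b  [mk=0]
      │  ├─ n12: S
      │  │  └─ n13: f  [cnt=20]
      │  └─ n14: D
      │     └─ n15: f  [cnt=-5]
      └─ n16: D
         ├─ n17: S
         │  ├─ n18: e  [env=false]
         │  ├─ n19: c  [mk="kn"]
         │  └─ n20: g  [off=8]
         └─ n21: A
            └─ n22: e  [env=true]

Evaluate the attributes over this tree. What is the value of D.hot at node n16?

14

1. n1.cnt = 17  [terminal]
2. n2.cnt = 15  [terminal]
3. n3.pre = 16  [f₀.cnt - 1]
4. n3.idx = 5  [f₁.cnt - 10]
5. n3.hot = 3  [f₀.cnt - 14]
6. n4.cnt = "kx"  ["kx"]
7. n4.off = 14  [D.hot * 3 + 5]
8. n5.env = true  [terminal]
9. n4.val = true  [e.env == true]
10. n6.env = false  [terminal]
11. n7.cnt = "mq"  ["mq"]
12. n7.off = -5  [D.hot + D.idx - 13]
13. n9.fin = 18  [18]
14. n10.mk = "ny"  [terminal]
15. n11.mk = 0  [terminal]
16. n9.cnt = 3  [b.mk * -1 + 3]
17. n13.cnt = 20  [terminal]
18. n12.cnt = 5  [5]
19. n12.acc = false  [f.cnt > 20]
20. n12.off = true  [f.cnt > 19]
21. n14.pre = 1  [S₁.cnt - 4]
22. n14.idx = 28  [(if S₁.acc then E.cnt else S₁.cnt) + 23]
23. n14.hot = 10  [S₁.cnt + 5]
24. n15.cnt = -5  [terminal]
25. n14.cnt = 17  [f.cnt + 22]
26. n8.cnt = 28  [E.cnt + 25]
27. n8.acc = false  [S₁.acc and S₁.off]
28. n8.off = true  [true]
29. n16.pre = 14  [(if S.acc then C.off else S.cnt) - 14]
30. n16.idx = -1  [S.cnt - 29]
31. n16.hot = 14  [S.cnt - 14]
32. n18.env = false  [terminal]
33. n19.mk = "kn"  [terminal]
34. n20.off = 8  [terminal]
35. n17.cnt = -1  [g.off - 9]
36. n17.acc = true  [not e.env]
37. n17.off = true  [g.off > 7]
38. n21.depth = "nm"  ["nm"]
39. n21.live = true  [S.cnt == -1]
40. n22.env = true  [terminal]
41. n21.idx = 12  [12]
42. n16.cnt = -2  [A.idx + D.idx - 13]
43. n7.val = false  [C.off == S.cnt]
44. n3.cnt = 7  [D.idx + 2]
45. n0.cnt = 9  [f₀.cnt - 8]
46. n0.acc = true  [D.cnt == 7]
47. n0.off = false  [D.cnt > 7]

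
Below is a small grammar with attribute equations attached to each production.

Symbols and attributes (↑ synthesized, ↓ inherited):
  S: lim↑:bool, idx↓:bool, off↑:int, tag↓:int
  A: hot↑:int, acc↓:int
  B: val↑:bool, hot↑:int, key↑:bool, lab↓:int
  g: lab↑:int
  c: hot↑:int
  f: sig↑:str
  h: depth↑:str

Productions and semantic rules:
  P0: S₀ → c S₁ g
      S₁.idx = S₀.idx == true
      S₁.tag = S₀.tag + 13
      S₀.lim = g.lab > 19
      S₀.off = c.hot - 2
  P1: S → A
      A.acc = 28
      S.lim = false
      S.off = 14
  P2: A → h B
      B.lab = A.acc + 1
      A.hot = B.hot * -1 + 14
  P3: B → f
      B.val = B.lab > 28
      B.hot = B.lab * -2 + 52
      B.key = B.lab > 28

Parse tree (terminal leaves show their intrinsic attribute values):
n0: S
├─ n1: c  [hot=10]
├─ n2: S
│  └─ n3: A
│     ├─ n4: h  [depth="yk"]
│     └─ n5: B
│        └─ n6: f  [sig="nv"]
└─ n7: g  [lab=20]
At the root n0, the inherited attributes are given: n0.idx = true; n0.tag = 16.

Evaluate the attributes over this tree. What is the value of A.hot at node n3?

1. n0.idx = true  [given at root]
2. n0.tag = 16  [given at root]
3. n1.hot = 10  [terminal]
4. n2.idx = true  [S₀.idx == true]
5. n2.tag = 29  [S₀.tag + 13]
6. n3.acc = 28  [28]
7. n4.depth = "yk"  [terminal]
8. n5.lab = 29  [A.acc + 1]
9. n6.sig = "nv"  [terminal]
10. n5.val = true  [B.lab > 28]
11. n5.hot = -6  [B.lab * -2 + 52]
12. n5.key = true  [B.lab > 28]
13. n3.hot = 20  [B.hot * -1 + 14]
14. n2.lim = false  [false]
15. n2.off = 14  [14]
16. n7.lab = 20  [terminal]
17. n0.lim = true  [g.lab > 19]
18. n0.off = 8  [c.hot - 2]

20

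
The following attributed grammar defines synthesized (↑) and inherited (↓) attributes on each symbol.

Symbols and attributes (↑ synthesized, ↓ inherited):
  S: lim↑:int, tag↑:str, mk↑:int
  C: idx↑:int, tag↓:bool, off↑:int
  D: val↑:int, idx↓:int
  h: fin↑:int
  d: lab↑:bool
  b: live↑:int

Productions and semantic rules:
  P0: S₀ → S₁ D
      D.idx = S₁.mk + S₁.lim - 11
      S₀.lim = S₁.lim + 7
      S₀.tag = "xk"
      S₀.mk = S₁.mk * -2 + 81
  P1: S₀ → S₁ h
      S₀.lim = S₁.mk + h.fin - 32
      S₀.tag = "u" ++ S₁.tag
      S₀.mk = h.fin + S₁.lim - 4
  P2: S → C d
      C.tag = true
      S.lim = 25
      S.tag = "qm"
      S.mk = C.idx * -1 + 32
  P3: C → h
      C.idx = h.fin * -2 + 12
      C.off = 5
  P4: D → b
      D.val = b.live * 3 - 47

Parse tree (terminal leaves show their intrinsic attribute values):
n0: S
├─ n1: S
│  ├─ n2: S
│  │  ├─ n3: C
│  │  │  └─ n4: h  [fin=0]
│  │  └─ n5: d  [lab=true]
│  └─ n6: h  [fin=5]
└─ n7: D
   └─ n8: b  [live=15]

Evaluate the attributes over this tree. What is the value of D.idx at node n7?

1. n3.tag = true  [true]
2. n4.fin = 0  [terminal]
3. n3.idx = 12  [h.fin * -2 + 12]
4. n3.off = 5  [5]
5. n5.lab = true  [terminal]
6. n2.lim = 25  [25]
7. n2.tag = "qm"  ["qm"]
8. n2.mk = 20  [C.idx * -1 + 32]
9. n6.fin = 5  [terminal]
10. n1.lim = -7  [S₁.mk + h.fin - 32]
11. n1.tag = "uqm"  ["u" ++ S₁.tag]
12. n1.mk = 26  [h.fin + S₁.lim - 4]
13. n7.idx = 8  [S₁.mk + S₁.lim - 11]
14. n8.live = 15  [terminal]
15. n7.val = -2  [b.live * 3 - 47]
16. n0.lim = 0  [S₁.lim + 7]
17. n0.tag = "xk"  ["xk"]
18. n0.mk = 29  [S₁.mk * -2 + 81]

8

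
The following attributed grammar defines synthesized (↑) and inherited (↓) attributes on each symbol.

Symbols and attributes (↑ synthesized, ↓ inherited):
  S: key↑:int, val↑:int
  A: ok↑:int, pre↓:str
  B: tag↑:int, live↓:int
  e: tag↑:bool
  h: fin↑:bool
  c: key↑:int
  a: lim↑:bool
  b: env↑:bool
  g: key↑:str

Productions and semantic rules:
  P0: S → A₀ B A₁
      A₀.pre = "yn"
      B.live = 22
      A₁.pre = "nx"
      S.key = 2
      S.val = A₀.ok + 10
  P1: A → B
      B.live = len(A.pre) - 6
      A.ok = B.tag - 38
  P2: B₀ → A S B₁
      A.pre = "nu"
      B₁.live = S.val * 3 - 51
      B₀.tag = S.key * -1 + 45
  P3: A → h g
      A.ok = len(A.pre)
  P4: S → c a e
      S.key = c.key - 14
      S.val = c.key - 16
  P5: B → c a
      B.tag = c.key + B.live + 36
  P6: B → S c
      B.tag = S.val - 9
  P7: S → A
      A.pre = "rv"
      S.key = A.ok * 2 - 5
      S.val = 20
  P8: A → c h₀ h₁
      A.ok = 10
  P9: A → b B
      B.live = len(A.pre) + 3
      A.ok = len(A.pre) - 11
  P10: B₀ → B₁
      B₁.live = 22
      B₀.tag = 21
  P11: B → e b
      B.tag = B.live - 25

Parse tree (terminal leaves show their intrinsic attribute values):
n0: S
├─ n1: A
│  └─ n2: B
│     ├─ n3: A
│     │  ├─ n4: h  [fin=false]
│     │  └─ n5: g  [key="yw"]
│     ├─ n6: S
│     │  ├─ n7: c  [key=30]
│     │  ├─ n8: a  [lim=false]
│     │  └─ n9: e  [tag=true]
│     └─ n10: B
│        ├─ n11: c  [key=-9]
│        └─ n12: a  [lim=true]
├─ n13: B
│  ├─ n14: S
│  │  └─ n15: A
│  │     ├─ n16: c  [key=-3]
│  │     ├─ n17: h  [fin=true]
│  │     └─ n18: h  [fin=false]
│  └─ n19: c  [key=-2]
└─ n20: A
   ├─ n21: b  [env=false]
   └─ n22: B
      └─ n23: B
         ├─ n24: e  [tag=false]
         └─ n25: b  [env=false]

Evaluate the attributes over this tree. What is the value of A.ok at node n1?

1. n1.pre = "yn"  ["yn"]
2. n2.live = -4  [len(A.pre) - 6]
3. n3.pre = "nu"  ["nu"]
4. n4.fin = false  [terminal]
5. n5.key = "yw"  [terminal]
6. n3.ok = 2  [len(A.pre)]
7. n7.key = 30  [terminal]
8. n8.lim = false  [terminal]
9. n9.tag = true  [terminal]
10. n6.key = 16  [c.key - 14]
11. n6.val = 14  [c.key - 16]
12. n10.live = -9  [S.val * 3 - 51]
13. n11.key = -9  [terminal]
14. n12.lim = true  [terminal]
15. n10.tag = 18  [c.key + B.live + 36]
16. n2.tag = 29  [S.key * -1 + 45]
17. n1.ok = -9  [B.tag - 38]
18. n13.live = 22  [22]
19. n15.pre = "rv"  ["rv"]
20. n16.key = -3  [terminal]
21. n17.fin = true  [terminal]
22. n18.fin = false  [terminal]
23. n15.ok = 10  [10]
24. n14.key = 15  [A.ok * 2 - 5]
25. n14.val = 20  [20]
26. n19.key = -2  [terminal]
27. n13.tag = 11  [S.val - 9]
28. n20.pre = "nx"  ["nx"]
29. n21.env = false  [terminal]
30. n22.live = 5  [len(A.pre) + 3]
31. n23.live = 22  [22]
32. n24.tag = false  [terminal]
33. n25.env = false  [terminal]
34. n23.tag = -3  [B.live - 25]
35. n22.tag = 21  [21]
36. n20.ok = -9  [len(A.pre) - 11]
37. n0.key = 2  [2]
38. n0.val = 1  [A₀.ok + 10]

-9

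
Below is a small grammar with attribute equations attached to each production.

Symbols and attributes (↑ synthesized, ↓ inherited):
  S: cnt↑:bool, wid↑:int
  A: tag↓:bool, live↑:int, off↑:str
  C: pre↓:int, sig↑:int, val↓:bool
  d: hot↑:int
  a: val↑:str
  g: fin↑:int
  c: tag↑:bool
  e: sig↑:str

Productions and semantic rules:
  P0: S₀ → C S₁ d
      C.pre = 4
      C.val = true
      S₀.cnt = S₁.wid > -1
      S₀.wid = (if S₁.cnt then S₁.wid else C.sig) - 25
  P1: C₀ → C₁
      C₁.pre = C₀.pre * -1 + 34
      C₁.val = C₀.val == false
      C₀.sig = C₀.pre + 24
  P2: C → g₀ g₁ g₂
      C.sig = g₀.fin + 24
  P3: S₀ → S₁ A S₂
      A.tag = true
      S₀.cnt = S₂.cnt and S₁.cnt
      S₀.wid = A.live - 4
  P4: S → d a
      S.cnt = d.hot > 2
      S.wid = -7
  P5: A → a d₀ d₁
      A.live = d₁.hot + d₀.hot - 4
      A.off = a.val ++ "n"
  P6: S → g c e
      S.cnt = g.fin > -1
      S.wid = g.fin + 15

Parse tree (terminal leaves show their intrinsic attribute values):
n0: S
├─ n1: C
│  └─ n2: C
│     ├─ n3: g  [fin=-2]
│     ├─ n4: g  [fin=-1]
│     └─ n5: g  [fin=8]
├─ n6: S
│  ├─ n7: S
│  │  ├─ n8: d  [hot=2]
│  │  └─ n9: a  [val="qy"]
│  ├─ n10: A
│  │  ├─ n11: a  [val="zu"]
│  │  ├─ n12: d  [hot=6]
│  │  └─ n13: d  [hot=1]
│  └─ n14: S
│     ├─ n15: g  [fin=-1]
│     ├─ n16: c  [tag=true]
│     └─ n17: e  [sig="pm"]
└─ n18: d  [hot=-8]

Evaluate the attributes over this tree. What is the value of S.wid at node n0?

3

1. n1.pre = 4  [4]
2. n1.val = true  [true]
3. n2.pre = 30  [C₀.pre * -1 + 34]
4. n2.val = false  [C₀.val == false]
5. n3.fin = -2  [terminal]
6. n4.fin = -1  [terminal]
7. n5.fin = 8  [terminal]
8. n2.sig = 22  [g₀.fin + 24]
9. n1.sig = 28  [C₀.pre + 24]
10. n8.hot = 2  [terminal]
11. n9.val = "qy"  [terminal]
12. n7.cnt = false  [d.hot > 2]
13. n7.wid = -7  [-7]
14. n10.tag = true  [true]
15. n11.val = "zu"  [terminal]
16. n12.hot = 6  [terminal]
17. n13.hot = 1  [terminal]
18. n10.live = 3  [d₁.hot + d₀.hot - 4]
19. n10.off = "zun"  [a.val ++ "n"]
20. n15.fin = -1  [terminal]
21. n16.tag = true  [terminal]
22. n17.sig = "pm"  [terminal]
23. n14.cnt = false  [g.fin > -1]
24. n14.wid = 14  [g.fin + 15]
25. n6.cnt = false  [S₂.cnt and S₁.cnt]
26. n6.wid = -1  [A.live - 4]
27. n18.hot = -8  [terminal]
28. n0.cnt = false  [S₁.wid > -1]
29. n0.wid = 3  [(if S₁.cnt then S₁.wid else C.sig) - 25]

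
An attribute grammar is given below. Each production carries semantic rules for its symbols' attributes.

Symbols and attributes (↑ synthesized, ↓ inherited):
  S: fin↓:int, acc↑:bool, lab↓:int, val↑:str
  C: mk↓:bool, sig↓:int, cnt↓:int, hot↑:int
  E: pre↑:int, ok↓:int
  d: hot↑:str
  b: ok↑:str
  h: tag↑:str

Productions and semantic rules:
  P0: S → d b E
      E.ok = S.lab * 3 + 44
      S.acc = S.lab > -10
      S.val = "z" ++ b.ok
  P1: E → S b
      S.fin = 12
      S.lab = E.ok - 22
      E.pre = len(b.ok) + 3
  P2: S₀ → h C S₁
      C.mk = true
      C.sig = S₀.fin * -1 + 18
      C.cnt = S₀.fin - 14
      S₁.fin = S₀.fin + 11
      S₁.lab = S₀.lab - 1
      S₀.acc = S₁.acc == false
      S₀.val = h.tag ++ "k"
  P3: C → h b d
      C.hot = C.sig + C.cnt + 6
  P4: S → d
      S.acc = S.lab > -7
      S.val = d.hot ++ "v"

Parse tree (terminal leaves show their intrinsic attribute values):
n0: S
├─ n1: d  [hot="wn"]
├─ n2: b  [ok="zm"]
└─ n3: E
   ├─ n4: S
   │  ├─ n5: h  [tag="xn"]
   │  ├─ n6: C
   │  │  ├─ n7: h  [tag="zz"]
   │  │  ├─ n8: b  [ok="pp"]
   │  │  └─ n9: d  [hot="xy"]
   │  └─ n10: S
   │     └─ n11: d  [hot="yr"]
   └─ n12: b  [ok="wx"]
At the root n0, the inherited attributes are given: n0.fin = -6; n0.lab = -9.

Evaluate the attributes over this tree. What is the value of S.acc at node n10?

1. n0.fin = -6  [given at root]
2. n0.lab = -9  [given at root]
3. n1.hot = "wn"  [terminal]
4. n2.ok = "zm"  [terminal]
5. n3.ok = 17  [S.lab * 3 + 44]
6. n4.fin = 12  [12]
7. n4.lab = -5  [E.ok - 22]
8. n5.tag = "xn"  [terminal]
9. n6.mk = true  [true]
10. n6.sig = 6  [S₀.fin * -1 + 18]
11. n6.cnt = -2  [S₀.fin - 14]
12. n7.tag = "zz"  [terminal]
13. n8.ok = "pp"  [terminal]
14. n9.hot = "xy"  [terminal]
15. n6.hot = 10  [C.sig + C.cnt + 6]
16. n10.fin = 23  [S₀.fin + 11]
17. n10.lab = -6  [S₀.lab - 1]
18. n11.hot = "yr"  [terminal]
19. n10.acc = true  [S.lab > -7]
20. n10.val = "yrv"  [d.hot ++ "v"]
21. n4.acc = false  [S₁.acc == false]
22. n4.val = "xnk"  [h.tag ++ "k"]
23. n12.ok = "wx"  [terminal]
24. n3.pre = 5  [len(b.ok) + 3]
25. n0.acc = true  [S.lab > -10]
26. n0.val = "zzm"  ["z" ++ b.ok]

true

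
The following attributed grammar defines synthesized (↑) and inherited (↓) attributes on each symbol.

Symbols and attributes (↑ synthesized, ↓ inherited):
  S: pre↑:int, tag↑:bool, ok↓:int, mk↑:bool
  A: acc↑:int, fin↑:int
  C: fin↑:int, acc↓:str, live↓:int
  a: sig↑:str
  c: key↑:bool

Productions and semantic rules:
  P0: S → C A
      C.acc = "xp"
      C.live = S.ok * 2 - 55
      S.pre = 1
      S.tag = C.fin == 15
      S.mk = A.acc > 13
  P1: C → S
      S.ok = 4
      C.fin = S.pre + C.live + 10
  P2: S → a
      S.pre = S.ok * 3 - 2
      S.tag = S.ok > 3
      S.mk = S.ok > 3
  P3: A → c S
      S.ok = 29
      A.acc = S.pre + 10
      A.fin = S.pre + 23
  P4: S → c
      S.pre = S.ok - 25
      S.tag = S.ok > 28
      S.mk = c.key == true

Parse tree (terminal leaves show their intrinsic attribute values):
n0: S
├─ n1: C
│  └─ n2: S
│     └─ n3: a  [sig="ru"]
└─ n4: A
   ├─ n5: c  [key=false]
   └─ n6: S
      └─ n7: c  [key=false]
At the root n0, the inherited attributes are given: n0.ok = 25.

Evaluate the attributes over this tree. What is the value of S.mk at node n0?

1. n0.ok = 25  [given at root]
2. n1.acc = "xp"  ["xp"]
3. n1.live = -5  [S.ok * 2 - 55]
4. n2.ok = 4  [4]
5. n3.sig = "ru"  [terminal]
6. n2.pre = 10  [S.ok * 3 - 2]
7. n2.tag = true  [S.ok > 3]
8. n2.mk = true  [S.ok > 3]
9. n1.fin = 15  [S.pre + C.live + 10]
10. n5.key = false  [terminal]
11. n6.ok = 29  [29]
12. n7.key = false  [terminal]
13. n6.pre = 4  [S.ok - 25]
14. n6.tag = true  [S.ok > 28]
15. n6.mk = false  [c.key == true]
16. n4.acc = 14  [S.pre + 10]
17. n4.fin = 27  [S.pre + 23]
18. n0.pre = 1  [1]
19. n0.tag = true  [C.fin == 15]
20. n0.mk = true  [A.acc > 13]

true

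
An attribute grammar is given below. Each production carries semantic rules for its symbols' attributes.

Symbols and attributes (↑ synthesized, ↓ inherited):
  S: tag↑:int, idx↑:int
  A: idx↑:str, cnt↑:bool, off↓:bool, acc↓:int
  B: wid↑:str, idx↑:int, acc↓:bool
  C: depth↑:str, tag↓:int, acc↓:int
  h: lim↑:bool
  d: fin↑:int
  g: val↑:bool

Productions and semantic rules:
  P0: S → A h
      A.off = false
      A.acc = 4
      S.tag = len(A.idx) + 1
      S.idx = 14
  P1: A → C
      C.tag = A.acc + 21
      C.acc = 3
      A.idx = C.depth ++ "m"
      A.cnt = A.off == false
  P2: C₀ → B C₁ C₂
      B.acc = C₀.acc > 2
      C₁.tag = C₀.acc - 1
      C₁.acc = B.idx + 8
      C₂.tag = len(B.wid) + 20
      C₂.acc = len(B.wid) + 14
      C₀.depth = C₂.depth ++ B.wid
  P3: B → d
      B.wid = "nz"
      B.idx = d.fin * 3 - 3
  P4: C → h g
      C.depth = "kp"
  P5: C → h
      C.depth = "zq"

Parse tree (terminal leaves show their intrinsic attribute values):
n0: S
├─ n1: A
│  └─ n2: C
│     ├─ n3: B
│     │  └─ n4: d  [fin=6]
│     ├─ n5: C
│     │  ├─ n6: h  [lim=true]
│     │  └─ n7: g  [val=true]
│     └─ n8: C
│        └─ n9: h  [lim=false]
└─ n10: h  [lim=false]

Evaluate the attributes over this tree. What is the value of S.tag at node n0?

1. n1.off = false  [false]
2. n1.acc = 4  [4]
3. n2.tag = 25  [A.acc + 21]
4. n2.acc = 3  [3]
5. n3.acc = true  [C₀.acc > 2]
6. n4.fin = 6  [terminal]
7. n3.wid = "nz"  ["nz"]
8. n3.idx = 15  [d.fin * 3 - 3]
9. n5.tag = 2  [C₀.acc - 1]
10. n5.acc = 23  [B.idx + 8]
11. n6.lim = true  [terminal]
12. n7.val = true  [terminal]
13. n5.depth = "kp"  ["kp"]
14. n8.tag = 22  [len(B.wid) + 20]
15. n8.acc = 16  [len(B.wid) + 14]
16. n9.lim = false  [terminal]
17. n8.depth = "zq"  ["zq"]
18. n2.depth = "zqnz"  [C₂.depth ++ B.wid]
19. n1.idx = "zqnzm"  [C.depth ++ "m"]
20. n1.cnt = true  [A.off == false]
21. n10.lim = false  [terminal]
22. n0.tag = 6  [len(A.idx) + 1]
23. n0.idx = 14  [14]

6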